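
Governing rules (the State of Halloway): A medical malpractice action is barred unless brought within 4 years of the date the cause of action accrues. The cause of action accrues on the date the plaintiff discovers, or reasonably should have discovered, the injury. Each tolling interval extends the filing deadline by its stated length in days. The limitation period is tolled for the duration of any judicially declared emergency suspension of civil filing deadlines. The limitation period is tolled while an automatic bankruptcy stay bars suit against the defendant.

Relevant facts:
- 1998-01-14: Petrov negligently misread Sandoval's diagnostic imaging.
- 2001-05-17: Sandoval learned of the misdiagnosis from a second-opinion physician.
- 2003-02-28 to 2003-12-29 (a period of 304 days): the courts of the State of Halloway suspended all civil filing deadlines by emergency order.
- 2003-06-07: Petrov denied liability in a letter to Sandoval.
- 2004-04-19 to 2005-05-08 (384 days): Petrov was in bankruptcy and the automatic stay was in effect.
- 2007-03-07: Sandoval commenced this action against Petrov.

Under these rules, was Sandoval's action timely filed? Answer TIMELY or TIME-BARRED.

TIMELY

The claim did not accrue until Sandoval discovered the injury on 2001-05-17; the 1998-01-14 act date does not start the clock under the stated rule.
The untolled deadline — 4 years after 2001-05-17 — is 2005-05-17.
The emergency suspension of filing deadlines from 2003-02-28 to 2003-12-29 tolled the period for 304 days, extending the deadline to 2006-03-17.
The automatic bankruptcy stay from 2004-04-19 to 2005-05-08 tolled the period for 384 days, extending the deadline to 2007-04-05.
Nothing else in the chronology tolls or restarts the period.
The 2007-03-07 filing precedes the 2007-04-05 deadline; the claim is timely.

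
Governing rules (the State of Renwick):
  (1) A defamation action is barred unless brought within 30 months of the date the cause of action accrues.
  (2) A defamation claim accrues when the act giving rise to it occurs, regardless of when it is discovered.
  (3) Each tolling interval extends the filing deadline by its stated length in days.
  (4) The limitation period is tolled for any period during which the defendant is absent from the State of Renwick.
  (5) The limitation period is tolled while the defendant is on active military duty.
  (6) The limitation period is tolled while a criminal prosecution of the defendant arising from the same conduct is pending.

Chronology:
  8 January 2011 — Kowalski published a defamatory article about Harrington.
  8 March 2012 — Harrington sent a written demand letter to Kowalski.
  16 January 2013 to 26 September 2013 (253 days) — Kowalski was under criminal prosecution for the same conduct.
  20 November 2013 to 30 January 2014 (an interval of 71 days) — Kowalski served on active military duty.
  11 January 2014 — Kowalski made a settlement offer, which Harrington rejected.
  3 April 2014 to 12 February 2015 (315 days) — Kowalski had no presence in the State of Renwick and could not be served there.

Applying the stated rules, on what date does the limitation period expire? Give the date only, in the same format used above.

The claim accrued on 8 January 2011, when the wrongful act occurred.
Adding the 30 months base period to 8 January 2011 gives a deadline of 8 July 2013, before any tolling.
The period was tolled for 253 days by the pending criminal prosecution (16 January 2013 to 26 September 2013), pushing the deadline to 18 March 2014.
The defendant's active military service from 20 November 2013 to 30 January 2014 tolled the period for 71 days, extending the deadline to 28 May 2014.
The period was tolled for 315 days by the defendant's absence from the jurisdiction (3 April 2014 to 12 February 2015), pushing the deadline to 8 April 2015.
None of the other events listed affects the running of the period under the stated rules.

8 April 2015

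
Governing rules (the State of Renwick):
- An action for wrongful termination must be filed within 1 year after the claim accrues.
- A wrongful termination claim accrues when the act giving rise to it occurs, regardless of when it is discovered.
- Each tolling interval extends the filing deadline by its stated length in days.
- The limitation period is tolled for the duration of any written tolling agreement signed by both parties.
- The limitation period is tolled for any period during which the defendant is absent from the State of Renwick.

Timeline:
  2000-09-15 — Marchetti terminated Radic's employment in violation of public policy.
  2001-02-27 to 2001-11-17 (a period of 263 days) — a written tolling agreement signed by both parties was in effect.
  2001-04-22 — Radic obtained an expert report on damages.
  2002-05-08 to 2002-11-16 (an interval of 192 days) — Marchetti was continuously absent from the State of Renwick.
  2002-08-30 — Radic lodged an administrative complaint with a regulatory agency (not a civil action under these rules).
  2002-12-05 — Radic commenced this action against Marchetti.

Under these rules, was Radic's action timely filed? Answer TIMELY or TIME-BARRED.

The claim accrued on 2000-09-15, the date of the act.
Adding the 1 year base period to 2000-09-15 gives a deadline of 2001-09-15, before any tolling.
The period was tolled for 263 days by the written tolling agreement (2001-02-27 to 2001-11-17), pushing the deadline to 2002-06-05.
The period was tolled for 192 days by the defendant's absence from the jurisdiction (2002-05-08 to 2002-11-16), pushing the deadline to 2002-12-14.
None of the other events listed affects the running of the period under the stated rules.
Filing on 2002-12-05 beat the 2002-12-14 deadline — the action is timely.

TIMELY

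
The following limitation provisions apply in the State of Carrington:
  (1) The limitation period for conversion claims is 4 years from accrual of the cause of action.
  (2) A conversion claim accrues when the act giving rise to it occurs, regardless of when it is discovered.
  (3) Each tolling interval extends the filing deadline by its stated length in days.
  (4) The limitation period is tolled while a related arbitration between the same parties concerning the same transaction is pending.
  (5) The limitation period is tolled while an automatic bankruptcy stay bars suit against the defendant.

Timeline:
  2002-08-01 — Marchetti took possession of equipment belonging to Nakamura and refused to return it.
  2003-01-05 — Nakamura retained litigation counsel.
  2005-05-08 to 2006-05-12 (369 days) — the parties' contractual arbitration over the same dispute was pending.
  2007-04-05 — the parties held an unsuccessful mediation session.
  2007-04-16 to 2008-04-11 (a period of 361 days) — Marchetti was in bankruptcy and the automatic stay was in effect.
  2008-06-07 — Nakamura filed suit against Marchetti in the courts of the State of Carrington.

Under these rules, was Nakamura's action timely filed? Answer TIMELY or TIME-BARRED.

TIMELY

The cause of action accrued on 2002-08-01, the date of the act.
4 years from 2002-08-01 is 2006-08-01.
The period was tolled for 369 days by the pending related arbitration (2005-05-08 to 2006-05-12), pushing the deadline to 2007-08-05.
The automatic bankruptcy stay from 2007-04-16 to 2008-04-11 tolled the period for 361 days, extending the deadline to 2008-07-31.
The other events in the timeline have no effect on the limitation period under the stated rules.
Filing on 2008-06-07 beat the 2008-07-31 deadline — the action is timely.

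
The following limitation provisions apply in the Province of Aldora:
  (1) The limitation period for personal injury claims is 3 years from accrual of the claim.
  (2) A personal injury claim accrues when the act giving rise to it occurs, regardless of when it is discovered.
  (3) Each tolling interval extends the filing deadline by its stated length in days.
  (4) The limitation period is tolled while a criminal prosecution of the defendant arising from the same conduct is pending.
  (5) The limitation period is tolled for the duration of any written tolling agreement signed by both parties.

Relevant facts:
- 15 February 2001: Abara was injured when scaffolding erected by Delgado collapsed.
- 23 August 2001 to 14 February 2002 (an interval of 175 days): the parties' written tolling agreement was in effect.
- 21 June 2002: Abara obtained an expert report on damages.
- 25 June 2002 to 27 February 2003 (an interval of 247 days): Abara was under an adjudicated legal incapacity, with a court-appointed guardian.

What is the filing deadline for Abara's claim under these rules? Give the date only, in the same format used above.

8 August 2004

The claim accrued on 15 February 2001, the date of the act.
3 years from 15 February 2001 is 15 February 2004.
The period was tolled for 175 days by the written tolling agreement (23 August 2001 to 14 February 2002), pushing the deadline to 8 August 2004.
No stated provision tolls the period for the plaintiff's incapacity, so the interval from 25 June 2002 to 27 February 2003 has no effect on the deadline.
The other events in the timeline have no effect on the limitation period under the stated rules.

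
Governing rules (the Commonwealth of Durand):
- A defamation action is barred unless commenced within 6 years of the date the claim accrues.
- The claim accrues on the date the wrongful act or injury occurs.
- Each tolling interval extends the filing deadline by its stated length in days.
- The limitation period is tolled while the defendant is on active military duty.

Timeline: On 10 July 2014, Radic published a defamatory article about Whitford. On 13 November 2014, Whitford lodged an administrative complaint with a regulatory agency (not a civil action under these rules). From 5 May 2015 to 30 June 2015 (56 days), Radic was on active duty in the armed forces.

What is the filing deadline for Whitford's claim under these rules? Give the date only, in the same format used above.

4 September 2020

The limitation period began to run on 10 July 2014.
Adding the 6 years base period to 10 July 2014 gives a deadline of 10 July 2020, before any tolling.
The period was tolled for 56 days by the defendant's active military service (5 May 2015 to 30 June 2015), pushing the deadline to 4 September 2020.
Nothing else in the chronology tolls or restarts the period.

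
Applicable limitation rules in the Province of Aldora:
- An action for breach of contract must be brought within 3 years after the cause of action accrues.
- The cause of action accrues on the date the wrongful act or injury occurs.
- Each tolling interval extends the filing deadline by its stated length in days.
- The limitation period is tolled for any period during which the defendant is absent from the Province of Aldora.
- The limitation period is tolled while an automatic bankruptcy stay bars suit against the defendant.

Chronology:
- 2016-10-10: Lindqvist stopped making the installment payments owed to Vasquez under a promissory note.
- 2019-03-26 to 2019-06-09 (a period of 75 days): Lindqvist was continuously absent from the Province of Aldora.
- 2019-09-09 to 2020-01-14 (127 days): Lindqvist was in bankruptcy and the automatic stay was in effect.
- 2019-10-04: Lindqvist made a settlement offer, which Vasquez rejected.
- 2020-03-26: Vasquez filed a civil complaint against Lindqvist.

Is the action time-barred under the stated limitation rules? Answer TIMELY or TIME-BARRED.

The cause of action accrued on 2016-10-10, the date of the act.
The untolled deadline — 3 years after 2016-10-10 — is 2019-10-10.
The defendant's absence from the jurisdiction from 2019-03-26 to 2019-06-09 tolled the period for 75 days, extending the deadline to 2019-12-24.
The automatic bankruptcy stay from 2019-09-09 to 2020-01-14 tolled the period for 127 days, extending the deadline to 2020-04-29.
Nothing else in the chronology tolls or restarts the period.
Filing on 2020-03-26 beat the 2020-04-29 deadline — the action is timely.

TIMELY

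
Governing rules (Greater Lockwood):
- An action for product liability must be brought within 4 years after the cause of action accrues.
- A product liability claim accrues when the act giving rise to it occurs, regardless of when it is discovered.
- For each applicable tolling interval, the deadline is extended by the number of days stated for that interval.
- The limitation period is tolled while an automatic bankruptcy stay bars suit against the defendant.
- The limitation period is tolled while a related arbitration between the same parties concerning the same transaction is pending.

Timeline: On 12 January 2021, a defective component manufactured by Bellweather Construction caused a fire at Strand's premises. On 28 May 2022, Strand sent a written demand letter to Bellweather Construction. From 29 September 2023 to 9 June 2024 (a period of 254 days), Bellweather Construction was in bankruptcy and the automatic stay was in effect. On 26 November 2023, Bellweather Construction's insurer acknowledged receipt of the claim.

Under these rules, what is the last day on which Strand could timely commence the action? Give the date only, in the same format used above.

23 September 2025

The cause of action accrued on 12 January 2021, the date of the act.
The untolled deadline — 4 years after 12 January 2021 — is 12 January 2025.
Because the automatic bankruptcy stay ran from 29 September 2023 to 9 June 2024, the deadline is extended by 254 days to 23 September 2025.
Nothing else in the chronology tolls or restarts the period.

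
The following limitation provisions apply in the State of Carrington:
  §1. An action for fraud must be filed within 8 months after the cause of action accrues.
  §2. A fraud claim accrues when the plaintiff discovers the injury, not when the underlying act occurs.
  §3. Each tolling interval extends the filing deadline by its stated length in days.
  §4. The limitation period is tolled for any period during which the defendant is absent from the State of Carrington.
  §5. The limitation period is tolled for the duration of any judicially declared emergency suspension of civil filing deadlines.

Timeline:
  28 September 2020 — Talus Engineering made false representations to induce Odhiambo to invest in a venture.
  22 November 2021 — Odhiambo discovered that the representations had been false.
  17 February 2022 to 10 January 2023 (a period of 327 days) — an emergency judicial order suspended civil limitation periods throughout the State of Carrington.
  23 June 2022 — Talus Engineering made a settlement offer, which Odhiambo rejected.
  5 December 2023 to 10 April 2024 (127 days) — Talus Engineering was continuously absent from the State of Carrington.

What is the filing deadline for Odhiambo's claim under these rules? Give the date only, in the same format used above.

14 June 2023

Accrual is tied to discovery, so the period began on 22 November 2021 rather than on 28 September 2020 when the act occurred.
Adding the 8 months base period to 22 November 2021 gives a deadline of 22 July 2022, before any tolling.
The emergency suspension of filing deadlines from 17 February 2022 to 10 January 2023 tolled the period for 327 days, extending the deadline to 14 June 2023.
The defendant's absence from the jurisdiction from 5 December 2023 to 10 April 2024 began after the period had already run on 14 June 2023, so it has no tolling effect.
Nothing else in the chronology tolls or restarts the period.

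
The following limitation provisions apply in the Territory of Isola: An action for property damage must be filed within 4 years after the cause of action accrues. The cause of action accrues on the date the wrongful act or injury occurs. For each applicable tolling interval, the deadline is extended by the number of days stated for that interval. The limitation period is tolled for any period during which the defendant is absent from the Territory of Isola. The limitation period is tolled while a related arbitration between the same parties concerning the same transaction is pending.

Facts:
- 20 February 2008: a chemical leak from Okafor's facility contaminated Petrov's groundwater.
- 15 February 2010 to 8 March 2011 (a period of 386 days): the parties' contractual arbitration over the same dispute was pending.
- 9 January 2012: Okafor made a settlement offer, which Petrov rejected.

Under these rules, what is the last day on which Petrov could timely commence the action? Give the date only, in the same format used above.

12 March 2013

The claim accrued on 20 February 2008, when the wrongful act occurred.
4 years from 20 February 2008 is 20 February 2012.
The period was tolled for 386 days by the pending related arbitration (15 February 2010 to 8 March 2011), pushing the deadline to 12 March 2013.
The other events in the timeline have no effect on the limitation period under the stated rules.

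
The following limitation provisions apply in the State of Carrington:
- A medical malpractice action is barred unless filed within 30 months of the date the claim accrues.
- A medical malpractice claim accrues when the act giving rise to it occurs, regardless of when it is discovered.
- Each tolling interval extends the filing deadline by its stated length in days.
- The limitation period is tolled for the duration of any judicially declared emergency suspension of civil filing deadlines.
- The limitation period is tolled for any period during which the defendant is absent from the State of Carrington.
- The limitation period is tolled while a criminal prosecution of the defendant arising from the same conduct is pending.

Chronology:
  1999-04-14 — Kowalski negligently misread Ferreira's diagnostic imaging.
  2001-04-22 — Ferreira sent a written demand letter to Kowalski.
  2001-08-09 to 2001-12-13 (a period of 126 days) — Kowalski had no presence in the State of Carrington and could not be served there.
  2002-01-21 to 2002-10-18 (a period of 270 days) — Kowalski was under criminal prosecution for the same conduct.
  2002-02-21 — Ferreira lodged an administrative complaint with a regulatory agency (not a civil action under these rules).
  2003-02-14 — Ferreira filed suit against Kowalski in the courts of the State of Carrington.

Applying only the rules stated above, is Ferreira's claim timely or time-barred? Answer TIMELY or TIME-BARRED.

The claim accrued on 1999-04-14, the date of the act.
30 months from 1999-04-14 is 2001-10-14.
The defendant's absence from the jurisdiction from 2001-08-09 to 2001-12-13 tolled the period for 126 days, extending the deadline to 2002-02-17.
The pending criminal prosecution from 2002-01-21 to 2002-10-18 tolled the period for 270 days, extending the deadline to 2002-11-14.
The other events in the timeline have no effect on the limitation period under the stated rules.
Ferreira filed on 2003-02-14, after the 2002-11-14 deadline, so the action is time-barred.

TIME-BARRED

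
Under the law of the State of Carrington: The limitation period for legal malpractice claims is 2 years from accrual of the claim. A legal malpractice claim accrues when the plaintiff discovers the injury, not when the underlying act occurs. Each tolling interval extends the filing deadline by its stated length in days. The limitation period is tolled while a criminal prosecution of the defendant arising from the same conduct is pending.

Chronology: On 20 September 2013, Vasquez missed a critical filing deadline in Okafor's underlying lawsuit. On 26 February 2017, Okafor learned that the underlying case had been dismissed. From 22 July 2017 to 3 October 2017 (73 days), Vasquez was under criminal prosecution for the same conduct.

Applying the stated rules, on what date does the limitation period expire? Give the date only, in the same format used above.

10 May 2019

Accrual is tied to discovery, so the period began on 26 February 2017 rather than on 20 September 2013 when the act occurred.
The untolled deadline — 2 years after 26 February 2017 — is 26 February 2019.
The pending criminal prosecution from 22 July 2017 to 3 October 2017 tolled the period for 73 days, extending the deadline to 10 May 2019.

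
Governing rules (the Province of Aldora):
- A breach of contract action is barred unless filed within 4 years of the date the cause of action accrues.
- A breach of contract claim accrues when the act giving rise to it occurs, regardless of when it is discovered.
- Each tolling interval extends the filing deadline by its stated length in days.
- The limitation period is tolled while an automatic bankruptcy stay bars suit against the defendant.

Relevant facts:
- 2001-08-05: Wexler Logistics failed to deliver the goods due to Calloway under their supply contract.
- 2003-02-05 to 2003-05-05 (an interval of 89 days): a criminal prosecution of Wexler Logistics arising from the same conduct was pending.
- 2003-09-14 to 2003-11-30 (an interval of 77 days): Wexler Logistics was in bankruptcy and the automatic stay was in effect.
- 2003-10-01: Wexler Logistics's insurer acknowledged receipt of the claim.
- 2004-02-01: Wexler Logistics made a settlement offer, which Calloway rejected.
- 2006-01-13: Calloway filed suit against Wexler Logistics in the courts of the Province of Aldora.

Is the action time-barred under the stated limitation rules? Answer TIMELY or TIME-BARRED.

The cause of action accrued on 2001-08-05, the date of the act.
4 years from 2001-08-05 is 2005-08-05.
The automatic bankruptcy stay from 2003-09-14 to 2003-11-30 tolled the period for 77 days, extending the deadline to 2005-10-21.
The pending criminal prosecution from 2003-02-05 to 2003-05-05 does not toll the period, because no stated rule makes a criminal prosecution a tolling event.
None of the other events listed affects the running of the period under the stated rules.
Filing on 2006-01-13 missed the 2005-10-21 deadline — the action is time-barred.

TIME-BARRED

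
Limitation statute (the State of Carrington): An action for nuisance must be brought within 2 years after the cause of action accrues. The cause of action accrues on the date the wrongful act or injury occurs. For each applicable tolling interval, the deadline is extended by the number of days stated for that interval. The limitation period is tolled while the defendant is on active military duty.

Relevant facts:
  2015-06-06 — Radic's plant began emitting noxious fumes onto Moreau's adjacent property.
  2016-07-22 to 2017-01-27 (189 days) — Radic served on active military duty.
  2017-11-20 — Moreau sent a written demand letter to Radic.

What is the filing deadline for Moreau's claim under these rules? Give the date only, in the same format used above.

The limitation period began to run on 2015-06-06.
Adding the 2 years base period to 2015-06-06 gives a deadline of 2017-06-06, before any tolling.
The period was tolled for 189 days by the defendant's active military service (2016-07-22 to 2017-01-27), pushing the deadline to 2017-12-12.
The other events in the timeline have no effect on the limitation period under the stated rules.

2017-12-12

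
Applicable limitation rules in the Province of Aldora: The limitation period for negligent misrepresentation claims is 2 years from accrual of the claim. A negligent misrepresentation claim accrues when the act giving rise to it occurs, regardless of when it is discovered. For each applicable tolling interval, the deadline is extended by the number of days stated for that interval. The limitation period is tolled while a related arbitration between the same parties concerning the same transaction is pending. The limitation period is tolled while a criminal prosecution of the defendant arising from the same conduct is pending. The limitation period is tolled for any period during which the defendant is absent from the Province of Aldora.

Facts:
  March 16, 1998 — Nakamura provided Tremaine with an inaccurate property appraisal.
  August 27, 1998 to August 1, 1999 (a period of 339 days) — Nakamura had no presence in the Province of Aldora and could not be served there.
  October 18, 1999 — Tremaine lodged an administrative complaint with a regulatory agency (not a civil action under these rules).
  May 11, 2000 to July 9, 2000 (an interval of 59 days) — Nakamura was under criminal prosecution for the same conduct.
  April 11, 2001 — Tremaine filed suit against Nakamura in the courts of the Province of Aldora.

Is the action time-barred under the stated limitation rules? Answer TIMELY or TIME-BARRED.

TIMELY

The claim accrued on March 16, 1998, the date of the act.
The untolled deadline — 2 years after March 16, 1998 — is March 16, 2000.
The defendant's absence from the jurisdiction from August 27, 1998 to August 1, 1999 tolled the period for 339 days, extending the deadline to February 18, 2001.
The period was tolled for 59 days by the pending criminal prosecution (May 11, 2000 to July 9, 2000), pushing the deadline to April 18, 2001.
None of the other events listed affects the running of the period under the stated rules.
The April 11, 2001 filing precedes the April 18, 2001 deadline; the claim is timely.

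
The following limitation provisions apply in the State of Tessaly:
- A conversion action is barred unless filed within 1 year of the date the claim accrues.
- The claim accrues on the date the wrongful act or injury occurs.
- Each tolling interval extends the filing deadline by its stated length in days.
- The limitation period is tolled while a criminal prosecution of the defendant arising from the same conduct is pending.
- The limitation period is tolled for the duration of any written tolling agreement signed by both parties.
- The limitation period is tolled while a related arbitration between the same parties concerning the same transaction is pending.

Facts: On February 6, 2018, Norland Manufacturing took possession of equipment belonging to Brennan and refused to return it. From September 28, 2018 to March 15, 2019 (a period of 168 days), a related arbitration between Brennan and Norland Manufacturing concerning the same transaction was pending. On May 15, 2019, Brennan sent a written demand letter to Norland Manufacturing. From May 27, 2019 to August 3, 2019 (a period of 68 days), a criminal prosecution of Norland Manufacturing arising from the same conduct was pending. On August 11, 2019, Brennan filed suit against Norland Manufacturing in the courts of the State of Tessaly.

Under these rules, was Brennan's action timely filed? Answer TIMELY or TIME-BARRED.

The limitation period began to run on February 6, 2018.
1 year from February 6, 2018 is February 6, 2019.
The period was tolled for 168 days by the pending related arbitration (September 28, 2018 to March 15, 2019), pushing the deadline to July 24, 2019.
The period was tolled for 68 days by the pending criminal prosecution (May 27, 2019 to August 3, 2019), pushing the deadline to September 30, 2019.
None of the other events listed affects the running of the period under the stated rules.
Filing on August 11, 2019 beat the September 30, 2019 deadline — the action is timely.

TIMELY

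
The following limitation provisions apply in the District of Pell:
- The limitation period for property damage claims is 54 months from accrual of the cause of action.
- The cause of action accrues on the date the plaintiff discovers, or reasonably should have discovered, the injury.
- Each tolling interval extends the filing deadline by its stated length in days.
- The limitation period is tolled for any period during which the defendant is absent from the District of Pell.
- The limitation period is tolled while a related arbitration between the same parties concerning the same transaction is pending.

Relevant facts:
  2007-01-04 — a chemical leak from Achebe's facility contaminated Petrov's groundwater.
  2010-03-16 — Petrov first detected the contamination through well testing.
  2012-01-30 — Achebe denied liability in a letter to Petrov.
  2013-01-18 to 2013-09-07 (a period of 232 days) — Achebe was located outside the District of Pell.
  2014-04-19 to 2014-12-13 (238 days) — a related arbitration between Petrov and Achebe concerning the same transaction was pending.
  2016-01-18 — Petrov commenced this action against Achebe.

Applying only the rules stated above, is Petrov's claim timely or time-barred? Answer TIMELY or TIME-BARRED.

Under the discovery rule, the claim accrued on 2010-03-16, when Petrov discovered the injury — not on the 2007-01-04 date of the underlying act.
The untolled deadline — 54 months after 2010-03-16 — is 2014-09-16.
Because the defendant's absence from the jurisdiction ran from 2013-01-18 to 2013-09-07, the deadline is extended by 232 days to 2015-05-06.
The pending related arbitration from 2014-04-19 to 2014-12-13 tolled the period for 238 days, extending the deadline to 2015-12-30.
Nothing else in the chronology tolls or restarts the period.
Filing on 2016-01-18 missed the 2015-12-30 deadline — the action is time-barred.

TIME-BARRED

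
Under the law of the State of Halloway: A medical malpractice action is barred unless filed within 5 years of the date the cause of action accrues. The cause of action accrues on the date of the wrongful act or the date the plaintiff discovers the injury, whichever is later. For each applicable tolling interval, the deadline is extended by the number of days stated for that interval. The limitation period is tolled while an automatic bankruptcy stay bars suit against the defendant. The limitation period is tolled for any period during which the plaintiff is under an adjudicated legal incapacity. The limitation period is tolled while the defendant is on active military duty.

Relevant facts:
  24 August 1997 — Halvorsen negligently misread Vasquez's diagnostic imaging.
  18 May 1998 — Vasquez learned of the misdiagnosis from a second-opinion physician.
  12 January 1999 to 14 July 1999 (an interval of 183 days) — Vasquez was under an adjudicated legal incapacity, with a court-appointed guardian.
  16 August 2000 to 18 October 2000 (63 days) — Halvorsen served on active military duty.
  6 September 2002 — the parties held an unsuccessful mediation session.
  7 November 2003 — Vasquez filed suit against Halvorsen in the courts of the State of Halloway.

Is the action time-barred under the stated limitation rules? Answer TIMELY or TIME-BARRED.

TIMELY

The claim accrued on 18 May 1998 — the later of the 24 August 1997 act and the 18 May 1998 discovery.
The untolled deadline — 5 years after 18 May 1998 — is 18 May 2003.
The period was tolled for 183 days by the plaintiff's legal incapacity (12 January 1999 to 14 July 1999), pushing the deadline to 17 November 2003.
The period was tolled for 63 days by the defendant's active military service (16 August 2000 to 18 October 2000), pushing the deadline to 19 January 2004.
The other events in the timeline have no effect on the limitation period under the stated rules.
The 7 November 2003 filing precedes the 19 January 2004 deadline; the claim is timely.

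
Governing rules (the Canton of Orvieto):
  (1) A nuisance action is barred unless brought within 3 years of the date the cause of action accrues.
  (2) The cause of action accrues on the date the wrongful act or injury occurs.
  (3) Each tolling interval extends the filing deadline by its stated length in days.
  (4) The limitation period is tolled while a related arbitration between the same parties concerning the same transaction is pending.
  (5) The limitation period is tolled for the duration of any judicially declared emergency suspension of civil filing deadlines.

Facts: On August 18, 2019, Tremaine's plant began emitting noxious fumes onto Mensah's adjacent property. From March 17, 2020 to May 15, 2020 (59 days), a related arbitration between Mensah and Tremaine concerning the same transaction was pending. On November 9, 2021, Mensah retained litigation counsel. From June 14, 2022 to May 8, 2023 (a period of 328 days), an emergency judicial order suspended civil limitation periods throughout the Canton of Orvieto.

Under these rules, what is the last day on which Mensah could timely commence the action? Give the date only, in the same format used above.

September 9, 2023

The claim accrued on August 18, 2019, when the wrongful act occurred.
3 years from August 18, 2019 is August 18, 2022.
The pending related arbitration from March 17, 2020 to May 15, 2020 tolled the period for 59 days, extending the deadline to October 16, 2022.
The period was tolled for 328 days by the emergency suspension of filing deadlines (June 14, 2022 to May 8, 2023), pushing the deadline to September 9, 2023.
None of the other events listed affects the running of the period under the stated rules.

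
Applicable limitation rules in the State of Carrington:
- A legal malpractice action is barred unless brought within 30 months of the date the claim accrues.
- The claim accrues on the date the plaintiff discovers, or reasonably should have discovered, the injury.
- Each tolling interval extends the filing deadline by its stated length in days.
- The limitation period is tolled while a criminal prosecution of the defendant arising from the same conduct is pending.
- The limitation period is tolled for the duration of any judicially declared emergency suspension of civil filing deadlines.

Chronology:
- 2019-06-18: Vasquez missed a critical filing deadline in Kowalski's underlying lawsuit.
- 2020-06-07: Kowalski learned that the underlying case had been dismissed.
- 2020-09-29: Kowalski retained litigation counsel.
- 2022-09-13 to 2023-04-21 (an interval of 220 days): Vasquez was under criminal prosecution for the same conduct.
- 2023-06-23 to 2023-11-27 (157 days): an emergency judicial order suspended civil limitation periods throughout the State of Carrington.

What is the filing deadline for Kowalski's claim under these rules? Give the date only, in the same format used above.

Under the discovery rule, the claim accrued on 2020-06-07, when Kowalski discovered the injury — not on the 2019-06-18 date of the underlying act.
30 months from 2020-06-07 is 2022-12-07.
Because the pending criminal prosecution ran from 2022-09-13 to 2023-04-21, the deadline is extended by 220 days to 2023-07-15.
The period was tolled for 157 days by the emergency suspension of filing deadlines (2023-06-23 to 2023-11-27), pushing the deadline to 2023-12-19.
Nothing else in the chronology tolls or restarts the period.

2023-12-19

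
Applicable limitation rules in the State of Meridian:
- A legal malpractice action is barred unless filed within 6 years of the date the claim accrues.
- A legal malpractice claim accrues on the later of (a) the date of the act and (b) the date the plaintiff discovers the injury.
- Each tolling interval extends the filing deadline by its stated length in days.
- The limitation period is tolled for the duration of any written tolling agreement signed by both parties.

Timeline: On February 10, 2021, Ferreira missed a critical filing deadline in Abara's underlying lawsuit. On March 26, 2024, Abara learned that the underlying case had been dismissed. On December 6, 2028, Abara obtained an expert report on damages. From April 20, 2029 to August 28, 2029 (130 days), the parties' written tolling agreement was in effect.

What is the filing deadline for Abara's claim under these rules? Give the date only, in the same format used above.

Taking the later of the act (February 10, 2021) and discovery (March 26, 2024), the claim accrued on March 26, 2024.
6 years from March 26, 2024 is March 26, 2030.
The written tolling agreement from April 20, 2029 to August 28, 2029 tolled the period for 130 days, extending the deadline to August 3, 2030.
Nothing else in the chronology tolls or restarts the period.

August 3, 2030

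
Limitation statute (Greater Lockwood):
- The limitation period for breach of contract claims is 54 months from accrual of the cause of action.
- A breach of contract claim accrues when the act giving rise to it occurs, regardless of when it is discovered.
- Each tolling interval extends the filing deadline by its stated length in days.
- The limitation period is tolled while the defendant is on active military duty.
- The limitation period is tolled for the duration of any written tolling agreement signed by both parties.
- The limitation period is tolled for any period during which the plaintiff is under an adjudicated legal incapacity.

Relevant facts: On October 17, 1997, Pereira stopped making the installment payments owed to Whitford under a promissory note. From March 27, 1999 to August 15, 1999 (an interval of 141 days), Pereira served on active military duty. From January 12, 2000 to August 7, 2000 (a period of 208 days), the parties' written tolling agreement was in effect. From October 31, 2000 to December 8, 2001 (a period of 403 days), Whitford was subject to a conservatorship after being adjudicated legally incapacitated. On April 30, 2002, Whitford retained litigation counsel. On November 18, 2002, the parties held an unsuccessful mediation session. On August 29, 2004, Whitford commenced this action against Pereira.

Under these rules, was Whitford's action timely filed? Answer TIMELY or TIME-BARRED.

The cause of action accrued on October 17, 1997, the date of the act.
54 months from October 17, 1997 is April 17, 2002.
The defendant's active military service from March 27, 1999 to August 15, 1999 tolled the period for 141 days, extending the deadline to September 5, 2002.
The written tolling agreement from January 12, 2000 to August 7, 2000 tolled the period for 208 days, extending the deadline to April 1, 2003.
The period was tolled for 403 days by the plaintiff's legal incapacity (October 31, 2000 to December 8, 2001), pushing the deadline to May 8, 2004.
The other events in the timeline have no effect on the limitation period under the stated rules.
Whitford filed on August 29, 2004, after the May 8, 2004 deadline, so the action is time-barred.

TIME-BARRED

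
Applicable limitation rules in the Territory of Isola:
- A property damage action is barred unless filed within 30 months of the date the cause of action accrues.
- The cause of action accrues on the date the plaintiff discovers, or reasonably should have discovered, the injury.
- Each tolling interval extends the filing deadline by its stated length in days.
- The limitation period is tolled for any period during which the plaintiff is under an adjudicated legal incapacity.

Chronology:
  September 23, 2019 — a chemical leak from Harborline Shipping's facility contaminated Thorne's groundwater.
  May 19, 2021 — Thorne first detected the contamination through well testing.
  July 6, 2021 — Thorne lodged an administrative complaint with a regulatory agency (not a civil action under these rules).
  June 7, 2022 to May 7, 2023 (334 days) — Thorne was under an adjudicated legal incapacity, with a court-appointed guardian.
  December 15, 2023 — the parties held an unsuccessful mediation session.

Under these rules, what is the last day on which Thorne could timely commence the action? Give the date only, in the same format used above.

October 18, 2024

Accrual is tied to discovery, so the period began on May 19, 2021 rather than on September 23, 2019 when the act occurred.
The untolled deadline — 30 months after May 19, 2021 — is November 19, 2023.
Because the plaintiff's legal incapacity ran from June 7, 2022 to May 7, 2023, the deadline is extended by 334 days to October 18, 2024.
Nothing else in the chronology tolls or restarts the period.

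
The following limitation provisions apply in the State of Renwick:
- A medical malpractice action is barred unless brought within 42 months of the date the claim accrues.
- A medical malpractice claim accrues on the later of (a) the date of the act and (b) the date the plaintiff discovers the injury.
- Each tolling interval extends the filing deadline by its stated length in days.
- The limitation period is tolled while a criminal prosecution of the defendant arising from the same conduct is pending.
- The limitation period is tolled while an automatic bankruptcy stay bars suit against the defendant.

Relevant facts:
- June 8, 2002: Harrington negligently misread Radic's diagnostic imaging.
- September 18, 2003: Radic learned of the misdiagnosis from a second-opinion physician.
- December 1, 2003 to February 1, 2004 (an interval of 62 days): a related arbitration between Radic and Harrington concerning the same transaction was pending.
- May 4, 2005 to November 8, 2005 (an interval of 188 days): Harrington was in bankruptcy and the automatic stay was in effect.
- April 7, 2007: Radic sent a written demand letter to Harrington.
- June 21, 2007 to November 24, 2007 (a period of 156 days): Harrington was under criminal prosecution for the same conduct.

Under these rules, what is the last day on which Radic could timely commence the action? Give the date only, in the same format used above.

Taking the later of the act (June 8, 2002) and discovery (September 18, 2003), the claim accrued on September 18, 2003.
42 months from September 18, 2003 is March 18, 2007.
Because the automatic bankruptcy stay ran from May 4, 2005 to November 8, 2005, the deadline is extended by 188 days to September 22, 2007.
The pending criminal prosecution from June 21, 2007 to November 24, 2007 tolled the period for 156 days, extending the deadline to February 25, 2008.
The pending related arbitration from December 1, 2003 to February 1, 2004 does not toll the period, because no stated rule makes a pending arbitration a tolling event.
Nothing else in the chronology tolls or restarts the period.

February 25, 2008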